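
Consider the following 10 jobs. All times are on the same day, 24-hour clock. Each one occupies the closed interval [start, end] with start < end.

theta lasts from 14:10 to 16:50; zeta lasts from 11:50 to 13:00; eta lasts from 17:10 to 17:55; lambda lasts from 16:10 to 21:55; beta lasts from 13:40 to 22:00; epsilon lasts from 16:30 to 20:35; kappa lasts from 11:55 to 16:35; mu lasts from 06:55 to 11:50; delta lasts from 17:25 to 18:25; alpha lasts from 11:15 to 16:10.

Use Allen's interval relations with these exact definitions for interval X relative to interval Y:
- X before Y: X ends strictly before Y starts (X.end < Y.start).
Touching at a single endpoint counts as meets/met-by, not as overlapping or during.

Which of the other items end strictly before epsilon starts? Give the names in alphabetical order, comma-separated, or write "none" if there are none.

alpha, mu, zeta

Target epsilon = [16:30, 20:35].
alpha [11:15, 16:10] → before → yes.
beta [13:40, 22:00] → contains → no.
delta [17:25, 18:25] → during → no.
eta [17:10, 17:55] → during → no.
kappa [11:55, 16:35] → overlaps → no.
lambda [16:10, 21:55] → contains → no.
mu [06:55, 11:50] → before → yes.
theta [14:10, 16:50] → overlaps → no.
zeta [11:50, 13:00] → before → yes.
Result: alpha, mu, zeta.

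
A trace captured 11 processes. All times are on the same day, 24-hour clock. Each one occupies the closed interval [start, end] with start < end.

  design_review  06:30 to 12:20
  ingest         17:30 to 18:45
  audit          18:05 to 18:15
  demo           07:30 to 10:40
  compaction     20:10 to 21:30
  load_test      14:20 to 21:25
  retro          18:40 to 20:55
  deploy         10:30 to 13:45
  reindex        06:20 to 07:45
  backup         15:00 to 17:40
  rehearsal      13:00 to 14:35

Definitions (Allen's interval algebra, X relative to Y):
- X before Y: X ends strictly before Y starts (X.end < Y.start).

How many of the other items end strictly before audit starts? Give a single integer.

6

Target audit = [18:05, 18:15].
backup [15:00, 17:40] → before → counts.
compaction [20:10, 21:30] → after → no.
demo [07:30, 10:40] → before → counts.
deploy [10:30, 13:45] → before → counts.
design_review [06:30, 12:20] → before → counts.
ingest [17:30, 18:45] → contains → no.
load_test [14:20, 21:25] → contains → no.
rehearsal [13:00, 14:35] → before → counts.
reindex [06:20, 07:45] → before → counts.
retro [18:40, 20:55] → after → no.
Total: 6.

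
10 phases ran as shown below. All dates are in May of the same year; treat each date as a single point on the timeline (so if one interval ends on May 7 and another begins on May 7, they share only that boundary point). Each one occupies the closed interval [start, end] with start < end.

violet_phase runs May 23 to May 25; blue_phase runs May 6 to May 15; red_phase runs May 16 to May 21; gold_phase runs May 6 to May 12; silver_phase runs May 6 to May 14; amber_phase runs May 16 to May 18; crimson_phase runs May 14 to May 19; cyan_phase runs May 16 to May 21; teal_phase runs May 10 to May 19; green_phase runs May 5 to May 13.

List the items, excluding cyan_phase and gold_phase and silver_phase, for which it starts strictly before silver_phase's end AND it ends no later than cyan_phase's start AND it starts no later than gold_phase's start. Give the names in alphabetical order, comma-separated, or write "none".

Conditions: its start is strictly before silver_phase's end (X.start < May 14) AND its end is no later than cyan_phase's start (X.end <= May 16) AND its start is no later than gold_phase's start (X.start <= May 6).
amber_phase: start May 16 < May 14? ✗; end May 18 <= May 16? ✗; start May 16 <= May 6? ✗ → no.
blue_phase: start May 6 < May 14? ✓; end May 15 <= May 16? ✓; start May 6 <= May 6? ✓ → yes.
crimson_phase: start May 14 < May 14? ✗; end May 19 <= May 16? ✗; start May 14 <= May 6? ✗ → no.
green_phase: start May 5 < May 14? ✓; end May 13 <= May 16? ✓; start May 5 <= May 6? ✓ → yes.
red_phase: start May 16 < May 14? ✗; end May 21 <= May 16? ✗; start May 16 <= May 6? ✗ → no.
teal_phase: start May 10 < May 14? ✓; end May 19 <= May 16? ✗; start May 10 <= May 6? ✗ → no.
violet_phase: start May 23 < May 14? ✗; end May 25 <= May 16? ✗; start May 23 <= May 6? ✗ → no.
Result: blue_phase, green_phase.

blue_phase, green_phase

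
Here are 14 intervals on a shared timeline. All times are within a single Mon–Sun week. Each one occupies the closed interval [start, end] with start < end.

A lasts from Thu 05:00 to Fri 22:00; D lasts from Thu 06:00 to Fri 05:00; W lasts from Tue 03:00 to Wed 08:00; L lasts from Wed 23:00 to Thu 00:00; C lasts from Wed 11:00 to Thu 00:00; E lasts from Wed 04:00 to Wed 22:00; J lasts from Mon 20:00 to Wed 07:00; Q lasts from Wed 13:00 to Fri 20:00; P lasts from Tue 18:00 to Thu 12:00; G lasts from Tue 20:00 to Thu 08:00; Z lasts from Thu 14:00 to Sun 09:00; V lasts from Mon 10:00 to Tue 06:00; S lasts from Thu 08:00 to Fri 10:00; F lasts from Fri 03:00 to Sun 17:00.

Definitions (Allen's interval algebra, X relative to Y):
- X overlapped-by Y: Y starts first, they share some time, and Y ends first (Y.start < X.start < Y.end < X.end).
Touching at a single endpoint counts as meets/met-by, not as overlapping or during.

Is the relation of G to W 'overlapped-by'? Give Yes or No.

Yes

G = [Tue 20:00, Thu 08:00], W = [Tue 03:00, Wed 08:00].
Actual relation of G to W: overlapped-by.
Asked whether 'overlapped-by' holds → Yes.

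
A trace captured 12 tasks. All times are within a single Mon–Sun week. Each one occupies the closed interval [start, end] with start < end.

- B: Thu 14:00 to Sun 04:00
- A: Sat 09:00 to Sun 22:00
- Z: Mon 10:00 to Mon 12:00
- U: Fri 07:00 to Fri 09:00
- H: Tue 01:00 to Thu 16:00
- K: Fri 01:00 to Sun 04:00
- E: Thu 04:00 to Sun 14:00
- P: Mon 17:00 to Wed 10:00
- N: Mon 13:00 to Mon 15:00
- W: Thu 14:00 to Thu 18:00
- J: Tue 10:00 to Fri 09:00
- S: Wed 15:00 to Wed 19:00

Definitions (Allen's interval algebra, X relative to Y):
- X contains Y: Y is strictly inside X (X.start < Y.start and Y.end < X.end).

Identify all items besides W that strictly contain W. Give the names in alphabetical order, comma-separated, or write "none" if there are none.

E, J

Target W = [Thu 14:00, Thu 18:00].
A [Sat 09:00, Sun 22:00] → after → no.
B [Thu 14:00, Sun 04:00] → started-by → no.
E [Thu 04:00, Sun 14:00] → contains → yes.
H [Tue 01:00, Thu 16:00] → overlaps → no.
J [Tue 10:00, Fri 09:00] → contains → yes.
K [Fri 01:00, Sun 04:00] → after → no.
N [Mon 13:00, Mon 15:00] → before → no.
P [Mon 17:00, Wed 10:00] → before → no.
S [Wed 15:00, Wed 19:00] → before → no.
U [Fri 07:00, Fri 09:00] → after → no.
Z [Mon 10:00, Mon 12:00] → before → no.
Result: E, J.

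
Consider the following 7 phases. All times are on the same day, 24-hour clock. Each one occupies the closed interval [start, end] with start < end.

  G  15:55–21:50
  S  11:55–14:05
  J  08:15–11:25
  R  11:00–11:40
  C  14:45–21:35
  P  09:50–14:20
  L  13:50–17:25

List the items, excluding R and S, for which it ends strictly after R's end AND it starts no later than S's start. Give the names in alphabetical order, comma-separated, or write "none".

P

Conditions: its end is strictly after R's end (X.end > 11:40) AND its start is no later than S's start (X.start <= 11:55).
C: end 21:35 > 11:40? ✓; start 14:45 <= 11:55? ✗ → no.
G: end 21:50 > 11:40? ✓; start 15:55 <= 11:55? ✗ → no.
J: end 11:25 > 11:40? ✗; start 08:15 <= 11:55? ✓ → no.
L: end 17:25 > 11:40? ✓; start 13:50 <= 11:55? ✗ → no.
P: end 14:20 > 11:40? ✓; start 09:50 <= 11:55? ✓ → yes.
Result: P.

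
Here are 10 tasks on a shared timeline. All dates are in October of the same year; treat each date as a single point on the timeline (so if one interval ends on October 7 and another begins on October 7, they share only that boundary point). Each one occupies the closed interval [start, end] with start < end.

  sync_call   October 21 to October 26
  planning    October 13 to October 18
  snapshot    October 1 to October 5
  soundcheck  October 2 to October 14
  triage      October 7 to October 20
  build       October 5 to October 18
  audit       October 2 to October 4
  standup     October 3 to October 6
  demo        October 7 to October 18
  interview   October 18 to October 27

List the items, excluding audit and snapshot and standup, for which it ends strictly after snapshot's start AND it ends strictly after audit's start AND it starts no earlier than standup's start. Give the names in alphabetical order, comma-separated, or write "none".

Conditions: its end is strictly after snapshot's start (X.end > October 1) AND its end is strictly after audit's start (X.end > October 2) AND its start is no earlier than standup's start (X.start >= October 3).
build: end October 18 > October 1? ✓; end October 18 > October 2? ✓; start October 5 >= October 3? ✓ → yes.
demo: end October 18 > October 1? ✓; end October 18 > October 2? ✓; start October 7 >= October 3? ✓ → yes.
interview: end October 27 > October 1? ✓; end October 27 > October 2? ✓; start October 18 >= October 3? ✓ → yes.
planning: end October 18 > October 1? ✓; end October 18 > October 2? ✓; start October 13 >= October 3? ✓ → yes.
soundcheck: end October 14 > October 1? ✓; end October 14 > October 2? ✓; start October 2 >= October 3? ✗ → no.
sync_call: end October 26 > October 1? ✓; end October 26 > October 2? ✓; start October 21 >= October 3? ✓ → yes.
triage: end October 20 > October 1? ✓; end October 20 > October 2? ✓; start October 7 >= October 3? ✓ → yes.
Result: build, demo, interview, planning, sync_call, triage.

build, demo, interview, planning, sync_call, triage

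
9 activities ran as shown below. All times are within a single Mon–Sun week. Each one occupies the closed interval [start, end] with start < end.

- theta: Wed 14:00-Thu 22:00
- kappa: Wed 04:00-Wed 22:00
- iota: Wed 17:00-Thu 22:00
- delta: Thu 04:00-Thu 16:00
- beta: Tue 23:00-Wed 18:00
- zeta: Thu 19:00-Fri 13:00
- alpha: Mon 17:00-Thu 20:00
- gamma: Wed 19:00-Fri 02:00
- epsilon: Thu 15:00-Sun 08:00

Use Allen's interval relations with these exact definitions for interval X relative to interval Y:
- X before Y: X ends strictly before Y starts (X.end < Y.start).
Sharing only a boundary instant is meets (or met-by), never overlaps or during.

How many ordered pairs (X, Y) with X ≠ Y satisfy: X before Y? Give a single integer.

8

Checking all 72 ordered pairs for relation 'before'; matching pairs in alphabetical order:
(beta, delta): beta before delta ✓
(beta, epsilon): beta before epsilon ✓
(beta, gamma): beta before gamma ✓
(beta, zeta): beta before zeta ✓
(delta, zeta): delta before zeta ✓
(kappa, delta): kappa before delta ✓
(kappa, epsilon): kappa before epsilon ✓
(kappa, zeta): kappa before zeta ✓
Count: 8.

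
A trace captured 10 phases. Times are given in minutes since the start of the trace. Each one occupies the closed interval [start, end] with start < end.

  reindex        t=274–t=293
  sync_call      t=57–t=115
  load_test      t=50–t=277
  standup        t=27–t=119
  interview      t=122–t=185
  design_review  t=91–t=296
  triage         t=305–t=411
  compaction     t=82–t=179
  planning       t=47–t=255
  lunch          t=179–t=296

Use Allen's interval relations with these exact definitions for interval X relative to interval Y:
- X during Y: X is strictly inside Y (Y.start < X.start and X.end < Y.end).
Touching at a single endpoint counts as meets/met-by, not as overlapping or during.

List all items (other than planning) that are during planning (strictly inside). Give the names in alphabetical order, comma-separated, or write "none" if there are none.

Target planning = [t=47, t=255].
compaction [t=82, t=179] → during → yes.
design_review [t=91, t=296] → overlapped-by → no.
interview [t=122, t=185] → during → yes.
load_test [t=50, t=277] → overlapped-by → no.
lunch [t=179, t=296] → overlapped-by → no.
reindex [t=274, t=293] → after → no.
standup [t=27, t=119] → overlaps → no.
sync_call [t=57, t=115] → during → yes.
triage [t=305, t=411] → after → no.
Result: compaction, interview, sync_call.

compaction, interview, sync_call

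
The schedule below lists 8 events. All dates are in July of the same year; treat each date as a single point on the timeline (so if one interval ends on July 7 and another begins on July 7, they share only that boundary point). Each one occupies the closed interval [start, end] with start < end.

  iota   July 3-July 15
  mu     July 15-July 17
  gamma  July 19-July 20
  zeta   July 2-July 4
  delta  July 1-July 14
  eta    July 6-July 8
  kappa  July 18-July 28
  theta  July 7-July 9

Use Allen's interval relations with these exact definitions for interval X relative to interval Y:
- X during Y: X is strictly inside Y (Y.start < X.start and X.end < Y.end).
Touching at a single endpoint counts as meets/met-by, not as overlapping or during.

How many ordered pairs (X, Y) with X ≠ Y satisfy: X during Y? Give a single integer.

6

Checking all 56 ordered pairs for relation 'during'; matching pairs in alphabetical order:
(eta, delta): eta during delta ✓
(eta, iota): eta during iota ✓
(gamma, kappa): gamma during kappa ✓
(theta, delta): theta during delta ✓
(theta, iota): theta during iota ✓
(zeta, delta): zeta during delta ✓
Count: 6.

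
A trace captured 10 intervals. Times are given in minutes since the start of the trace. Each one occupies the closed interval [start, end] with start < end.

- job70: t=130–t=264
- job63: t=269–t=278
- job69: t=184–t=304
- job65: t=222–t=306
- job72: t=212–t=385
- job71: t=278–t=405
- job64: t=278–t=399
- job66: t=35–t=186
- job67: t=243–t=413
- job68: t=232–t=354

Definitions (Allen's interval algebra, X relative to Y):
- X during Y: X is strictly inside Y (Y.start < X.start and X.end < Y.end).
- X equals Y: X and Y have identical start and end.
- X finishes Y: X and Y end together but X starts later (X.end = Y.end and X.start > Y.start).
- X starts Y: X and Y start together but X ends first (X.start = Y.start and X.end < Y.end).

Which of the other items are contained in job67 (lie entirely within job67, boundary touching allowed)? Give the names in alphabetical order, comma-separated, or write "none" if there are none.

Target job67 = [t=243, t=413].
job63 [t=269, t=278] → during → yes.
job64 [t=278, t=399] → during → yes.
job65 [t=222, t=306] → overlaps → no.
job66 [t=35, t=186] → before → no.
job68 [t=232, t=354] → overlaps → no.
job69 [t=184, t=304] → overlaps → no.
job70 [t=130, t=264] → overlaps → no.
job71 [t=278, t=405] → during → yes.
job72 [t=212, t=385] → overlaps → no.
Result: job63, job64, job71.

job63, job64, job71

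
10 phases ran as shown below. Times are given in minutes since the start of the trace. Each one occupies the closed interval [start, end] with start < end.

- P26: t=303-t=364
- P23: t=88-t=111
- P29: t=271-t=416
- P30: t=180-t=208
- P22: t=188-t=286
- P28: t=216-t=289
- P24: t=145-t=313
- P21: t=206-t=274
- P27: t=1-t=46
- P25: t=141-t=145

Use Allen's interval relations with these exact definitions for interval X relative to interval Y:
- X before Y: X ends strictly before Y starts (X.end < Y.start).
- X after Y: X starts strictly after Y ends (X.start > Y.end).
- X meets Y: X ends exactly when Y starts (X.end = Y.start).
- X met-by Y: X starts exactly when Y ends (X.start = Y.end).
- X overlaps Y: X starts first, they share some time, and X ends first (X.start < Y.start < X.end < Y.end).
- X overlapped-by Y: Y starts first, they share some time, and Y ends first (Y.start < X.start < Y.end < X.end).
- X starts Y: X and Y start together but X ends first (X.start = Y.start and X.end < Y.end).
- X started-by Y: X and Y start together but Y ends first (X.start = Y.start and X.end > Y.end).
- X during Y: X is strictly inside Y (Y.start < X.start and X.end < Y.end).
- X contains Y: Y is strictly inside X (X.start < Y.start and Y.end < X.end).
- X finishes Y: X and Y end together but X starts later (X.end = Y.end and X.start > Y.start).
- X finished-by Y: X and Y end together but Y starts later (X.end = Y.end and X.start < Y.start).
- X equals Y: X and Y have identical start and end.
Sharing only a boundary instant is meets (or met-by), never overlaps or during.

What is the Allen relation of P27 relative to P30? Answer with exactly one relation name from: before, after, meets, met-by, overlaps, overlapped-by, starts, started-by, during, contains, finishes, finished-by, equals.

before

P27 = [t=1, t=46]; P30 = [t=180, t=208].
Compare endpoints: P27.start < P30.start, P27.start < P30.end, P27.end < P30.start, P27.end < P30.end.
That pattern is 'before'.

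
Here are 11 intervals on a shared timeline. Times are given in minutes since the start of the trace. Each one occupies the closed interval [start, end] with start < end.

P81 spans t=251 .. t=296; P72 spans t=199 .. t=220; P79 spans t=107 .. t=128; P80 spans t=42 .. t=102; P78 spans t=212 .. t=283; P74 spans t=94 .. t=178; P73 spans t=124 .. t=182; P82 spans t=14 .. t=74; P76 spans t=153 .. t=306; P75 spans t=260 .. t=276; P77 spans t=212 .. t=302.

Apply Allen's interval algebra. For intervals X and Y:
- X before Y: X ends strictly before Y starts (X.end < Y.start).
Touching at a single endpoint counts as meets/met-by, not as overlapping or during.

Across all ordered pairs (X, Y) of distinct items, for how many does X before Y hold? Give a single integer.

Checking all 110 ordered pairs for relation 'before'; matching pairs in alphabetical order:
(P72, P75): P72 before P75 ✓
(P72, P81): P72 before P81 ✓
(P73, P72): P73 before P72 ✓
(P73, P75): P73 before P75 ✓
(P73, P77): P73 before P77 ✓
(P73, P78): P73 before P78 ✓
(P73, P81): P73 before P81 ✓
(P74, P72): P74 before P72 ✓
(P74, P75): P74 before P75 ✓
(P74, P77): P74 before P77 ✓
(P74, P78): P74 before P78 ✓
(P74, P81): P74 before P81 ✓
(P79, P72): P79 before P72 ✓
(P79, P75): P79 before P75 ✓
(P79, P76): P79 before P76 ✓
(P79, P77): P79 before P77 ✓
(P79, P78): P79 before P78 ✓
(P79, P81): P79 before P81 ✓
(P80, P72): P80 before P72 ✓
(P80, P73): P80 before P73 ✓
(P80, P75): P80 before P75 ✓
(P80, P76): P80 before P76 ✓
(P80, P77): P80 before P77 ✓
(P80, P78): P80 before P78 ✓
... plus 11 further pairs not listed.
Count: 35.

35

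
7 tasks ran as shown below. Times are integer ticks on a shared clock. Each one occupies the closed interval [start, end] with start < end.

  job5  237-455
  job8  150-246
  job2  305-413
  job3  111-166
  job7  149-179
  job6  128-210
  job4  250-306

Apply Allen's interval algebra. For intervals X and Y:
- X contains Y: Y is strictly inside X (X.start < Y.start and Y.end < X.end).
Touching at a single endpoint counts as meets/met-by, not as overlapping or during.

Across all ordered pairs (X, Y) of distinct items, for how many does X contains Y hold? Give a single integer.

3

Checking all 42 ordered pairs for relation 'contains'; matching pairs in alphabetical order:
(job5, job2): job5 contains job2 ✓
(job5, job4): job5 contains job4 ✓
(job6, job7): job6 contains job7 ✓
Count: 3.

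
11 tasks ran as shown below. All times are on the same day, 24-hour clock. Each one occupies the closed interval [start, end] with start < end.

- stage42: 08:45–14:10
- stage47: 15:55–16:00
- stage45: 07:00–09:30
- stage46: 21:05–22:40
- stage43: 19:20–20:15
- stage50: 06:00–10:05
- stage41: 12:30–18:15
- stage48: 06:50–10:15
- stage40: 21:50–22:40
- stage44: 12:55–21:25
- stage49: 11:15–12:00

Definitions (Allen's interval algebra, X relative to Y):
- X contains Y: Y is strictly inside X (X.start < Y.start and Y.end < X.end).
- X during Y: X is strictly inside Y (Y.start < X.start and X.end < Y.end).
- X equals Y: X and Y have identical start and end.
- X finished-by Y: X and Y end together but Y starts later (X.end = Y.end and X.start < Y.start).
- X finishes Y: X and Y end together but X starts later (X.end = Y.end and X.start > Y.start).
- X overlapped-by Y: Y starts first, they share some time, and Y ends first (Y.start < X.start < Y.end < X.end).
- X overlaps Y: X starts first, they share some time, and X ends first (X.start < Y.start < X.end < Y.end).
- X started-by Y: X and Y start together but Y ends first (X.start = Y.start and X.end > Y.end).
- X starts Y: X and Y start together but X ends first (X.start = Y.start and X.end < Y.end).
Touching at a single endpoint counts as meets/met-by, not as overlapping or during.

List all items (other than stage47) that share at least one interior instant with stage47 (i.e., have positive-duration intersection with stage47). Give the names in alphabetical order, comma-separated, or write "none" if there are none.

stage41, stage44

Target stage47 = [15:55, 16:00].
stage40 [21:50, 22:40] → after → no.
stage41 [12:30, 18:15] → contains → yes.
stage42 [08:45, 14:10] → before → no.
stage43 [19:20, 20:15] → after → no.
stage44 [12:55, 21:25] → contains → yes.
stage45 [07:00, 09:30] → before → no.
stage46 [21:05, 22:40] → after → no.
stage48 [06:50, 10:15] → before → no.
stage49 [11:15, 12:00] → before → no.
stage50 [06:00, 10:05] → before → no.
Result: stage41, stage44.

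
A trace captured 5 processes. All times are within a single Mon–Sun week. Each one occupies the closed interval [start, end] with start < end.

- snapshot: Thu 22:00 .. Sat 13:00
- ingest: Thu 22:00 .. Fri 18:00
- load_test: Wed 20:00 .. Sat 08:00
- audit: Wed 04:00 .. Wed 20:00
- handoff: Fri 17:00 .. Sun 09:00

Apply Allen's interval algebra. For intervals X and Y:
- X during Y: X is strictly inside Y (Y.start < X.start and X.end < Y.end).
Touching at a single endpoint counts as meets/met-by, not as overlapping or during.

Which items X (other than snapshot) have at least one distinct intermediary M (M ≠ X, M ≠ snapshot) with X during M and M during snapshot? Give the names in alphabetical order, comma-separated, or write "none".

none

Target snapshot = [Thu 22:00, Sat 13:00].
Intermediaries M with M during snapshot: none.
Union: none.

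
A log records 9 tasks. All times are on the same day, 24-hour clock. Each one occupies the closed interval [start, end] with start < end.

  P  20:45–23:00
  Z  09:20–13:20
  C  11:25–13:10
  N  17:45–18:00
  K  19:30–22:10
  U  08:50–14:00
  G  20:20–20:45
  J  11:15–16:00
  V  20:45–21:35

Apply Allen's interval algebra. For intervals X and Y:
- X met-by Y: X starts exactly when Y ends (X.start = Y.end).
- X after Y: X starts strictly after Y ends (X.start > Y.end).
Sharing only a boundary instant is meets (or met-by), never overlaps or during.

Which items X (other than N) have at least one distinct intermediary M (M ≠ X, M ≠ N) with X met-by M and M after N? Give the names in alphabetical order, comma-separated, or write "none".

Target N = [17:45, 18:00].
Intermediaries M with M after N: G, K, P, V.
Via G — items with X met-by G: P, V.
Via K — items with X met-by K: none.
Via P — items with X met-by P: none.
Via V — items with X met-by V: none.
Union: P, V.

P, V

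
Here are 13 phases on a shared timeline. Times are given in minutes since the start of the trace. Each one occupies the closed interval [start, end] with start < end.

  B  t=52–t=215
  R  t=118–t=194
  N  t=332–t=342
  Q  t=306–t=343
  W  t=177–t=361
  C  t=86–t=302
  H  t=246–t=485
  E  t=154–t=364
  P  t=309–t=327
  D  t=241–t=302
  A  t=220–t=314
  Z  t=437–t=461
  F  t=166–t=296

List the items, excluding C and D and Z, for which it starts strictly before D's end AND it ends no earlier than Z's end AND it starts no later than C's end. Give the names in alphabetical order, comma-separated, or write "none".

H

Conditions: its start is strictly before D's end (X.start < t=302) AND its end is no earlier than Z's end (X.end >= t=461) AND its start is no later than C's end (X.start <= t=302).
A: start t=220 < t=302? ✓; end t=314 >= t=461? ✗; start t=220 <= t=302? ✓ → no.
B: start t=52 < t=302? ✓; end t=215 >= t=461? ✗; start t=52 <= t=302? ✓ → no.
E: start t=154 < t=302? ✓; end t=364 >= t=461? ✗; start t=154 <= t=302? ✓ → no.
F: start t=166 < t=302? ✓; end t=296 >= t=461? ✗; start t=166 <= t=302? ✓ → no.
H: start t=246 < t=302? ✓; end t=485 >= t=461? ✓; start t=246 <= t=302? ✓ → yes.
N: start t=332 < t=302? ✗; end t=342 >= t=461? ✗; start t=332 <= t=302? ✗ → no.
P: start t=309 < t=302? ✗; end t=327 >= t=461? ✗; start t=309 <= t=302? ✗ → no.
Q: start t=306 < t=302? ✗; end t=343 >= t=461? ✗; start t=306 <= t=302? ✗ → no.
R: start t=118 < t=302? ✓; end t=194 >= t=461? ✗; start t=118 <= t=302? ✓ → no.
W: start t=177 < t=302? ✓; end t=361 >= t=461? ✗; start t=177 <= t=302? ✓ → no.
Result: H.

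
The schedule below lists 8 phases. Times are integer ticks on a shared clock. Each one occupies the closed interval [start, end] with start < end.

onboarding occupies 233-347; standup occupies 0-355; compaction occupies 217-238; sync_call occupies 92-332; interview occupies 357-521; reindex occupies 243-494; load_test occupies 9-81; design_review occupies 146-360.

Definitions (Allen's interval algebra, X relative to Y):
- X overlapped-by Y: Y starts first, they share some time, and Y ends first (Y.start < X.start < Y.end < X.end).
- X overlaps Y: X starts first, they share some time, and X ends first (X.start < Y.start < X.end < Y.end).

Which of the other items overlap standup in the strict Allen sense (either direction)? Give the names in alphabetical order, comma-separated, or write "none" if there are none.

design_review, reindex

Target standup = [0, 355].
compaction [217, 238] → during → no.
design_review [146, 360] → overlapped-by → yes.
interview [357, 521] → after → no.
load_test [9, 81] → during → no.
onboarding [233, 347] → during → no.
reindex [243, 494] → overlapped-by → yes.
sync_call [92, 332] → during → no.
Result: design_review, reindex.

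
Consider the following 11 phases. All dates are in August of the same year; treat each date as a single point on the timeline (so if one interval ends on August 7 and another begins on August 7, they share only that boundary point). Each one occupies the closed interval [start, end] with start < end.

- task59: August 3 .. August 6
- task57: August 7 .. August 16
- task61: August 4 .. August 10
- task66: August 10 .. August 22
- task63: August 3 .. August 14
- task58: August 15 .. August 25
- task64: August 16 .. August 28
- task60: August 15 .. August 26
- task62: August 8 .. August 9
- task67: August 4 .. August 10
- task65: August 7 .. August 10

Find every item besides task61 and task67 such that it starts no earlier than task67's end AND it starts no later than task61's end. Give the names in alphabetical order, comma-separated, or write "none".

task66

Conditions: its start is no earlier than task67's end (X.start >= August 10) AND its start is no later than task61's end (X.start <= August 10).
task57: start August 7 >= August 10? ✗; start August 7 <= August 10? ✓ → no.
task58: start August 15 >= August 10? ✓; start August 15 <= August 10? ✗ → no.
task59: start August 3 >= August 10? ✗; start August 3 <= August 10? ✓ → no.
task60: start August 15 >= August 10? ✓; start August 15 <= August 10? ✗ → no.
task62: start August 8 >= August 10? ✗; start August 8 <= August 10? ✓ → no.
task63: start August 3 >= August 10? ✗; start August 3 <= August 10? ✓ → no.
task64: start August 16 >= August 10? ✓; start August 16 <= August 10? ✗ → no.
task65: start August 7 >= August 10? ✗; start August 7 <= August 10? ✓ → no.
task66: start August 10 >= August 10? ✓; start August 10 <= August 10? ✓ → yes.
Result: task66.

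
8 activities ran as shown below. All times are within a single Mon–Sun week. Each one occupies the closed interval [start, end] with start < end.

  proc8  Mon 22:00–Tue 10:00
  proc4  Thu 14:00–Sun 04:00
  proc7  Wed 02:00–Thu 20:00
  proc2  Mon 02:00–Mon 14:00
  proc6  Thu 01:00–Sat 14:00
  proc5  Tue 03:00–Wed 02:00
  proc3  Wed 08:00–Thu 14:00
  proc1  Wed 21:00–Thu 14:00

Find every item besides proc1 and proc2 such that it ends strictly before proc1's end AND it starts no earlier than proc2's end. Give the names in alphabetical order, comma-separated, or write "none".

Conditions: its end is strictly before proc1's end (X.end < Thu 14:00) AND its start is no earlier than proc2's end (X.start >= Mon 14:00).
proc3: end Thu 14:00 < Thu 14:00? ✗; start Wed 08:00 >= Mon 14:00? ✓ → no.
proc4: end Sun 04:00 < Thu 14:00? ✗; start Thu 14:00 >= Mon 14:00? ✓ → no.
proc5: end Wed 02:00 < Thu 14:00? ✓; start Tue 03:00 >= Mon 14:00? ✓ → yes.
proc6: end Sat 14:00 < Thu 14:00? ✗; start Thu 01:00 >= Mon 14:00? ✓ → no.
proc7: end Thu 20:00 < Thu 14:00? ✗; start Wed 02:00 >= Mon 14:00? ✓ → no.
proc8: end Tue 10:00 < Thu 14:00? ✓; start Mon 22:00 >= Mon 14:00? ✓ → yes.
Result: proc5, proc8.

proc5, proc8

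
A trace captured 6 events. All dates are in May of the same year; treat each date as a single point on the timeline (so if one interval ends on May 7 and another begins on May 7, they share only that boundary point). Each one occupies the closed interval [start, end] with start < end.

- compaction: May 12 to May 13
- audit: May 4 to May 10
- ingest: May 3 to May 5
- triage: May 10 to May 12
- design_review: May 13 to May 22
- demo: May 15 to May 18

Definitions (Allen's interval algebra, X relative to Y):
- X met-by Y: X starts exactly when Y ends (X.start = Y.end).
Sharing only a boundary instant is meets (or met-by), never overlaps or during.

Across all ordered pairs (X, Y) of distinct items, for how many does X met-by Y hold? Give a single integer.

Checking all 30 ordered pairs for relation 'met-by'; matching pairs in alphabetical order:
(compaction, triage): compaction met-by triage ✓
(design_review, compaction): design_review met-by compaction ✓
(triage, audit): triage met-by audit ✓
Count: 3.

3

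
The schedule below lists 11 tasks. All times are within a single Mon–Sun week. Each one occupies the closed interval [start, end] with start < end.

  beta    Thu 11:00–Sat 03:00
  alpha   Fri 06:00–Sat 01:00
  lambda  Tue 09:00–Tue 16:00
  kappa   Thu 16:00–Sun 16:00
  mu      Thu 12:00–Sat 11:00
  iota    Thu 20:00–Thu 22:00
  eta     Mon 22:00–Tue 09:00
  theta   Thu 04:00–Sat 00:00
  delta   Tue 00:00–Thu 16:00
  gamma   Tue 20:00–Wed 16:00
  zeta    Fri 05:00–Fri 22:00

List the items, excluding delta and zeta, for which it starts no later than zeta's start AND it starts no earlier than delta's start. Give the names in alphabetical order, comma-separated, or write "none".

Conditions: its start is no later than zeta's start (X.start <= Fri 05:00) AND its start is no earlier than delta's start (X.start >= Tue 00:00).
alpha: start Fri 06:00 <= Fri 05:00? ✗; start Fri 06:00 >= Tue 00:00? ✓ → no.
beta: start Thu 11:00 <= Fri 05:00? ✓; start Thu 11:00 >= Tue 00:00? ✓ → yes.
eta: start Mon 22:00 <= Fri 05:00? ✓; start Mon 22:00 >= Tue 00:00? ✗ → no.
gamma: start Tue 20:00 <= Fri 05:00? ✓; start Tue 20:00 >= Tue 00:00? ✓ → yes.
iota: start Thu 20:00 <= Fri 05:00? ✓; start Thu 20:00 >= Tue 00:00? ✓ → yes.
kappa: start Thu 16:00 <= Fri 05:00? ✓; start Thu 16:00 >= Tue 00:00? ✓ → yes.
lambda: start Tue 09:00 <= Fri 05:00? ✓; start Tue 09:00 >= Tue 00:00? ✓ → yes.
mu: start Thu 12:00 <= Fri 05:00? ✓; start Thu 12:00 >= Tue 00:00? ✓ → yes.
theta: start Thu 04:00 <= Fri 05:00? ✓; start Thu 04:00 >= Tue 00:00? ✓ → yes.
Result: beta, gamma, iota, kappa, lambda, mu, theta.

beta, gamma, iota, kappa, lambda, mu, theta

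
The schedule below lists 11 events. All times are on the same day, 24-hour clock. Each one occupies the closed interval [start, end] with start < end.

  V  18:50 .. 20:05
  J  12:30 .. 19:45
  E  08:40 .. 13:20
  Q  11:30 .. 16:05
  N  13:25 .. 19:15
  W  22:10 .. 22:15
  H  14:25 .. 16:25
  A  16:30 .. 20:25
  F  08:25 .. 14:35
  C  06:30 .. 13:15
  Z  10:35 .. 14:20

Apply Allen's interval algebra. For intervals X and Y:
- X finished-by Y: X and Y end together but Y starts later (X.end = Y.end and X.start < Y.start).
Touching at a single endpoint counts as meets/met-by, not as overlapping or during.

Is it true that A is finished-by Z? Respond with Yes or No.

No

A = [16:30, 20:25], Z = [10:35, 14:20].
Actual relation of A to Z: after.
Asked whether 'finished-by' holds → No.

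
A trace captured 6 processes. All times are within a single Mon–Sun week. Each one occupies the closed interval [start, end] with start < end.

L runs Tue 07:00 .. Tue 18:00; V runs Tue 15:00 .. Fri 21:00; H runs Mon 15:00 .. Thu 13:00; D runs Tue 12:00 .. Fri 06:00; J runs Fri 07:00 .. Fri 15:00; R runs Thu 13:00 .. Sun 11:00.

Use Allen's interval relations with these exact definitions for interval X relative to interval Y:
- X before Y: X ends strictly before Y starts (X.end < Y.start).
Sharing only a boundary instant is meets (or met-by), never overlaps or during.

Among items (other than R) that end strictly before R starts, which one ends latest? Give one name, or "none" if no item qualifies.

L

Target R = [Thu 13:00, Sun 11:00].
D [Tue 12:00, Fri 06:00] → overlaps → excluded.
H [Mon 15:00, Thu 13:00] → meets → excluded.
J [Fri 07:00, Fri 15:00] → during → excluded.
L [Tue 07:00, Tue 18:00] → before → candidate.
V [Tue 15:00, Fri 21:00] → overlaps → excluded.
Among candidates, latest end is Tue 18:00 → L.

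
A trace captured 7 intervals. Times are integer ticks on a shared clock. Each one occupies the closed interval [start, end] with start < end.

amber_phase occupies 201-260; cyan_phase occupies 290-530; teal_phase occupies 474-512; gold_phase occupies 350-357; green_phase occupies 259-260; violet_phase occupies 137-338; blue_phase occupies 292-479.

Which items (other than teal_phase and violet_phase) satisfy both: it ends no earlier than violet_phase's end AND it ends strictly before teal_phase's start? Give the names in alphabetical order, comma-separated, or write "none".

Conditions: its end is no earlier than violet_phase's end (X.end >= 338) AND its end is strictly before teal_phase's start (X.end < 474).
amber_phase: end 260 >= 338? ✗; end 260 < 474? ✓ → no.
blue_phase: end 479 >= 338? ✓; end 479 < 474? ✗ → no.
cyan_phase: end 530 >= 338? ✓; end 530 < 474? ✗ → no.
gold_phase: end 357 >= 338? ✓; end 357 < 474? ✓ → yes.
green_phase: end 260 >= 338? ✗; end 260 < 474? ✓ → no.
Result: gold_phase.

gold_phase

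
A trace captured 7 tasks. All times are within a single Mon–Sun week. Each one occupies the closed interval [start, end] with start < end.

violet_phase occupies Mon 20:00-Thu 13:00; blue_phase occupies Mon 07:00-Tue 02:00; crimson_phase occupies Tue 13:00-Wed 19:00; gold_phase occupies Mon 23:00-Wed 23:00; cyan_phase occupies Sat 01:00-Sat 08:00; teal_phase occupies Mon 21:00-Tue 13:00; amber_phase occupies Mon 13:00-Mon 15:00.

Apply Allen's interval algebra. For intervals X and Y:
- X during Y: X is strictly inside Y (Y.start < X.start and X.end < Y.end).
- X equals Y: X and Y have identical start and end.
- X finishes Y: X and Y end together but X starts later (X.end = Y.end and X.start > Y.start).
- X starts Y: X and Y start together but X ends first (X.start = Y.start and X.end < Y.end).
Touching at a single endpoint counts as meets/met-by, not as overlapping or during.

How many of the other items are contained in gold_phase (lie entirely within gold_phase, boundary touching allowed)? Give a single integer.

1

Target gold_phase = [Mon 23:00, Wed 23:00].
amber_phase [Mon 13:00, Mon 15:00] → before → no.
blue_phase [Mon 07:00, Tue 02:00] → overlaps → no.
crimson_phase [Tue 13:00, Wed 19:00] → during → counts.
cyan_phase [Sat 01:00, Sat 08:00] → after → no.
teal_phase [Mon 21:00, Tue 13:00] → overlaps → no.
violet_phase [Mon 20:00, Thu 13:00] → contains → no.
Total: 1.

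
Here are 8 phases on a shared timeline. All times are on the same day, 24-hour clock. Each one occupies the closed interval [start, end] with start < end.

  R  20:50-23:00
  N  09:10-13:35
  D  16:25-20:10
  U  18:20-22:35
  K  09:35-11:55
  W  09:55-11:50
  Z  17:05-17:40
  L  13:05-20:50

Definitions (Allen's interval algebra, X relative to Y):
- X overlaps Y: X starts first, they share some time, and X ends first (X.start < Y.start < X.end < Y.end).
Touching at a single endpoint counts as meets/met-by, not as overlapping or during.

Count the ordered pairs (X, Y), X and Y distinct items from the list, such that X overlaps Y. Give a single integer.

Checking all 56 ordered pairs for relation 'overlaps'; matching pairs in alphabetical order:
(D, U): D overlaps U ✓
(L, U): L overlaps U ✓
(N, L): N overlaps L ✓
(U, R): U overlaps R ✓
Count: 4.

4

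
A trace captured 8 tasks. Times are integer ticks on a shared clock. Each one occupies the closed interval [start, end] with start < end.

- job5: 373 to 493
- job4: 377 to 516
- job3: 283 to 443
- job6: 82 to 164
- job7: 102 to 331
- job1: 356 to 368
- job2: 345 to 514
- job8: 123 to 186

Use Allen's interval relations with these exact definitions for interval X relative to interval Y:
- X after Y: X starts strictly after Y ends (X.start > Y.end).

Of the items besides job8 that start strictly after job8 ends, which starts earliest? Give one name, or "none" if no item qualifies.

Target job8 = [123, 186].
job1 [356, 368] → after → candidate.
job2 [345, 514] → after → candidate.
job3 [283, 443] → after → candidate.
job4 [377, 516] → after → candidate.
job5 [373, 493] → after → candidate.
job6 [82, 164] → overlaps → excluded.
job7 [102, 331] → contains → excluded.
Among candidates, earliest start is 283 → job3.

job3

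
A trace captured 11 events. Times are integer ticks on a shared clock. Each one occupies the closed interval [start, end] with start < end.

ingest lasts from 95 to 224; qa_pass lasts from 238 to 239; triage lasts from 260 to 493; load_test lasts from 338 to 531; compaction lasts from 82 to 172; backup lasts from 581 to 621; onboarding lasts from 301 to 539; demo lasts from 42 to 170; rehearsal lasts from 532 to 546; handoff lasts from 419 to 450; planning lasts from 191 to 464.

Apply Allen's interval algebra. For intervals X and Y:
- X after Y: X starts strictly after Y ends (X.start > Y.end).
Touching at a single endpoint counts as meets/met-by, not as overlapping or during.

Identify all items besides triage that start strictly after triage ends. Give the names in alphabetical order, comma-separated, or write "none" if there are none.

Target triage = [260, 493].
backup [581, 621] → after → yes.
compaction [82, 172] → before → no.
demo [42, 170] → before → no.
handoff [419, 450] → during → no.
ingest [95, 224] → before → no.
load_test [338, 531] → overlapped-by → no.
onboarding [301, 539] → overlapped-by → no.
planning [191, 464] → overlaps → no.
qa_pass [238, 239] → before → no.
rehearsal [532, 546] → after → yes.
Result: backup, rehearsal.

backup, rehearsal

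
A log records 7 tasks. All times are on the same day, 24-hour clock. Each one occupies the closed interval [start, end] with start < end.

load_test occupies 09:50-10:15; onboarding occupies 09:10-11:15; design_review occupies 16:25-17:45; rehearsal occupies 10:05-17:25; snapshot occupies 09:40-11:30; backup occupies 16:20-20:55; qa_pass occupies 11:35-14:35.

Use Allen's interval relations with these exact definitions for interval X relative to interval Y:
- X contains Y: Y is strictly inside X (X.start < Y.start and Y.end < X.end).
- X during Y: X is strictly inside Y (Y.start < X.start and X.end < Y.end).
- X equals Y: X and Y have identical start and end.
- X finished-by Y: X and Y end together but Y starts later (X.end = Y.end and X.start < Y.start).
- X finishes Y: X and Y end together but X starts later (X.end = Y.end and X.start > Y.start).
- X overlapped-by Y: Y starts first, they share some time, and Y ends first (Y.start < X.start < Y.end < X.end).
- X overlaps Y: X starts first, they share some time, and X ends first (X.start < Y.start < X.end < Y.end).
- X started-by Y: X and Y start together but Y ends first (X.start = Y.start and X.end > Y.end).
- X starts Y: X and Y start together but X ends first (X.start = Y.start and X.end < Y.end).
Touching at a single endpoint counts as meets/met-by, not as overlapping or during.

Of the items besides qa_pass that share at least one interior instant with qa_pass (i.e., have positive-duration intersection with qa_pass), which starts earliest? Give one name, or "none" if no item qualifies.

rehearsal

Target qa_pass = [11:35, 14:35].
backup [16:20, 20:55] → after → excluded.
design_review [16:25, 17:45] → after → excluded.
load_test [09:50, 10:15] → before → excluded.
onboarding [09:10, 11:15] → before → excluded.
rehearsal [10:05, 17:25] → contains → candidate.
snapshot [09:40, 11:30] → before → excluded.
Among candidates, earliest start is 10:05 → rehearsal.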